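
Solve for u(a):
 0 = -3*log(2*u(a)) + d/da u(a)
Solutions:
 -Integral(1/(log(_y) + log(2)), (_y, u(a)))/3 = C1 - a


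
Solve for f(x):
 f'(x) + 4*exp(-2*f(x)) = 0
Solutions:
 f(x) = log(-sqrt(C1 - 8*x))
 f(x) = log(C1 - 8*x)/2


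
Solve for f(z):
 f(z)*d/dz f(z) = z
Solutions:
 f(z) = -sqrt(C1 + z^2)
 f(z) = sqrt(C1 + z^2)


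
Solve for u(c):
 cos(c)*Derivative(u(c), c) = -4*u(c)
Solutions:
 u(c) = C1*(sin(c)^2 - 2*sin(c) + 1)/(sin(c)^2 + 2*sin(c) + 1)


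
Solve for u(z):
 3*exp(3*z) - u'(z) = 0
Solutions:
 u(z) = C1 + exp(3*z)


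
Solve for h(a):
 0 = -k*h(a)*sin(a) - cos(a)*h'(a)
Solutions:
 h(a) = C1*exp(k*log(cos(a)))


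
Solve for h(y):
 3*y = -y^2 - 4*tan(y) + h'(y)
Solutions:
 h(y) = C1 + y^3/3 + 3*y^2/2 - 4*log(cos(y))


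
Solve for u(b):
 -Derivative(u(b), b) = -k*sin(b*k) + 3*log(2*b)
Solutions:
 u(b) = C1 - 3*b*log(b) - 3*b*log(2) + 3*b + k*Piecewise((-cos(b*k)/k, Ne(k, 0)), (0, True))


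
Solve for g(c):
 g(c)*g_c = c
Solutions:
 g(c) = -sqrt(C1 + c^2)
 g(c) = sqrt(C1 + c^2)


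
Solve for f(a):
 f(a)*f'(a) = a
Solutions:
 f(a) = -sqrt(C1 + a^2)
 f(a) = sqrt(C1 + a^2)


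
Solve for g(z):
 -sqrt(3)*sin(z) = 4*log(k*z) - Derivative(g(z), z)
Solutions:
 g(z) = C1 + 4*z*log(k*z) - 4*z - sqrt(3)*cos(z)


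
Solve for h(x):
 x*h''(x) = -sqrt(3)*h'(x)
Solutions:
 h(x) = C1 + C2*x^(1 - sqrt(3))


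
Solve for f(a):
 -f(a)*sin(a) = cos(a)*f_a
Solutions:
 f(a) = C1*cos(a)


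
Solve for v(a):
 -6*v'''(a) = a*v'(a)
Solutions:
 v(a) = C1 + Integral(C2*airyai(-6^(2/3)*a/6) + C3*airybi(-6^(2/3)*a/6), a)


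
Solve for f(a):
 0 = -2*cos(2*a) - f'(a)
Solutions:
 f(a) = C1 - sin(2*a)


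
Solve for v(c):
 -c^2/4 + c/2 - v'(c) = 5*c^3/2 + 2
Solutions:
 v(c) = C1 - 5*c^4/8 - c^3/12 + c^2/4 - 2*c


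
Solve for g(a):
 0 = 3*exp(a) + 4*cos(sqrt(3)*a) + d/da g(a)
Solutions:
 g(a) = C1 - 3*exp(a) - 4*sqrt(3)*sin(sqrt(3)*a)/3


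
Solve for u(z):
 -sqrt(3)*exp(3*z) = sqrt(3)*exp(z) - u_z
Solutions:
 u(z) = C1 + sqrt(3)*exp(3*z)/3 + sqrt(3)*exp(z)


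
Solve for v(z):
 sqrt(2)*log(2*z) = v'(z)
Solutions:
 v(z) = C1 + sqrt(2)*z*log(z) - sqrt(2)*z + sqrt(2)*z*log(2)


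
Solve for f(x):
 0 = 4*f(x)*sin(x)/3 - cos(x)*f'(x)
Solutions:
 f(x) = C1/cos(x)^(4/3)


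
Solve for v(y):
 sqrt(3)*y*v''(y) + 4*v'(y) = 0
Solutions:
 v(y) = C1 + C2*y^(1 - 4*sqrt(3)/3)


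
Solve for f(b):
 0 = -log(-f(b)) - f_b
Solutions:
 -li(-f(b)) = C1 - b


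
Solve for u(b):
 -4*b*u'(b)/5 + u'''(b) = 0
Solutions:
 u(b) = C1 + Integral(C2*airyai(10^(2/3)*b/5) + C3*airybi(10^(2/3)*b/5), b)


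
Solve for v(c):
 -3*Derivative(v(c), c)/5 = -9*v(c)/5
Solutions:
 v(c) = C1*exp(3*c)


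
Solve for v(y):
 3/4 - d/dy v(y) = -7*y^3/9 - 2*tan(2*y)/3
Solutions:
 v(y) = C1 + 7*y^4/36 + 3*y/4 - log(cos(2*y))/3


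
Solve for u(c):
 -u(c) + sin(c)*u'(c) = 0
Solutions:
 u(c) = C1*sqrt(cos(c) - 1)/sqrt(cos(c) + 1)


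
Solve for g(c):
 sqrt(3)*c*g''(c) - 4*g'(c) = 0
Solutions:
 g(c) = C1 + C2*c^(1 + 4*sqrt(3)/3)


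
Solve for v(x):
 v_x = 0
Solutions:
 v(x) = C1


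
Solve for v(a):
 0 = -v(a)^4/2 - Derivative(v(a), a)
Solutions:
 v(a) = 2^(1/3)*(1/(C1 + 3*a))^(1/3)
 v(a) = 2^(1/3)*(-3^(2/3) - 3*3^(1/6)*I)*(1/(C1 + a))^(1/3)/6
 v(a) = 2^(1/3)*(-3^(2/3) + 3*3^(1/6)*I)*(1/(C1 + a))^(1/3)/6


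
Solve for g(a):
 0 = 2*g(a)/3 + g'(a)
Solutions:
 g(a) = C1*exp(-2*a/3)


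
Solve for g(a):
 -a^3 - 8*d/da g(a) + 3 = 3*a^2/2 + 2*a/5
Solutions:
 g(a) = C1 - a^4/32 - a^3/16 - a^2/40 + 3*a/8


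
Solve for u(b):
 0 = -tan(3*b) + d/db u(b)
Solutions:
 u(b) = C1 - log(cos(3*b))/3


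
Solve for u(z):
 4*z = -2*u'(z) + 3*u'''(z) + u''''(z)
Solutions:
 u(z) = C1 - z^2 + (C2 + C3*exp(-sqrt(3)*z) + C4*exp(sqrt(3)*z))*exp(-z)


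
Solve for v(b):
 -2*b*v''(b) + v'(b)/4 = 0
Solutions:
 v(b) = C1 + C2*b^(9/8)


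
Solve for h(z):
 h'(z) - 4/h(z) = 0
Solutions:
 h(z) = -sqrt(C1 + 8*z)
 h(z) = sqrt(C1 + 8*z)


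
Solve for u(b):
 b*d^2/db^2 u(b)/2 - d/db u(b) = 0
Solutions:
 u(b) = C1 + C2*b^3


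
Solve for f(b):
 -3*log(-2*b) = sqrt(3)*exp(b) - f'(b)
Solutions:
 f(b) = C1 + 3*b*log(-b) + 3*b*(-1 + log(2)) + sqrt(3)*exp(b)


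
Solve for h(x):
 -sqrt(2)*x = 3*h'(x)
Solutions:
 h(x) = C1 - sqrt(2)*x^2/6


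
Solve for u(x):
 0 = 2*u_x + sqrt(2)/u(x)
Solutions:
 u(x) = -sqrt(C1 - sqrt(2)*x)
 u(x) = sqrt(C1 - sqrt(2)*x)


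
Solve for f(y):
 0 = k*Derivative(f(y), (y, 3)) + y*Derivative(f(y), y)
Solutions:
 f(y) = C1 + Integral(C2*airyai(y*(-1/k)^(1/3)) + C3*airybi(y*(-1/k)^(1/3)), y)


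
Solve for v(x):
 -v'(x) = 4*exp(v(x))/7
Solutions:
 v(x) = log(1/(C1 + 4*x)) + log(7)


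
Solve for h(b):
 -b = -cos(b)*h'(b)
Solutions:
 h(b) = C1 + Integral(b/cos(b), b)


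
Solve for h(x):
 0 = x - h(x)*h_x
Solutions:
 h(x) = -sqrt(C1 + x^2)
 h(x) = sqrt(C1 + x^2)


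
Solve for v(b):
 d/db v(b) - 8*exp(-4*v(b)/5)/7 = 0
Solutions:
 v(b) = 5*log(-I*(C1 + 32*b/35)^(1/4))
 v(b) = 5*log(I*(C1 + 32*b/35)^(1/4))
 v(b) = 5*log(-(C1 + 32*b/35)^(1/4))
 v(b) = 5*log(C1 + 32*b/35)/4


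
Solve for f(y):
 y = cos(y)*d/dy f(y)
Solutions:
 f(y) = C1 + Integral(y/cos(y), y)


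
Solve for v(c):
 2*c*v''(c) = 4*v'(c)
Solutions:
 v(c) = C1 + C2*c^3


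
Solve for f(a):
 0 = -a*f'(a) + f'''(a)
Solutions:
 f(a) = C1 + Integral(C2*airyai(a) + C3*airybi(a), a)


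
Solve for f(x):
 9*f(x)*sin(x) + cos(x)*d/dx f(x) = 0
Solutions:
 f(x) = C1*cos(x)^9


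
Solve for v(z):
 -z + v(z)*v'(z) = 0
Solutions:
 v(z) = -sqrt(C1 + z^2)
 v(z) = sqrt(C1 + z^2)


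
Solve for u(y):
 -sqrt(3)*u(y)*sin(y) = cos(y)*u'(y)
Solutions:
 u(y) = C1*cos(y)^(sqrt(3))


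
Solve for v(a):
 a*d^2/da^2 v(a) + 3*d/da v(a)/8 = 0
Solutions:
 v(a) = C1 + C2*a^(5/8)


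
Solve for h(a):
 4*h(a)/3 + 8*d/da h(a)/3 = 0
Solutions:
 h(a) = C1*exp(-a/2)


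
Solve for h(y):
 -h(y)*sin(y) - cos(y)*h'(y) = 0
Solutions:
 h(y) = C1*cos(y)


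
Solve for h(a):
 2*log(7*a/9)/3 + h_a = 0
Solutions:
 h(a) = C1 - 2*a*log(a)/3 - 2*a*log(7)/3 + 2*a/3 + 4*a*log(3)/3


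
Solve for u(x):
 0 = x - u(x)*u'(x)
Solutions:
 u(x) = -sqrt(C1 + x^2)
 u(x) = sqrt(C1 + x^2)


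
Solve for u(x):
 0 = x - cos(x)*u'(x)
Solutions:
 u(x) = C1 + Integral(x/cos(x), x)


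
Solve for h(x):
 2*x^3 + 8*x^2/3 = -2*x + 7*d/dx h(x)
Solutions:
 h(x) = C1 + x^4/14 + 8*x^3/63 + x^2/7


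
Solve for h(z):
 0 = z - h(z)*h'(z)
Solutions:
 h(z) = -sqrt(C1 + z^2)
 h(z) = sqrt(C1 + z^2)


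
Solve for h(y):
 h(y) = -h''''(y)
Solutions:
 h(y) = (C1*sin(sqrt(2)*y/2) + C2*cos(sqrt(2)*y/2))*exp(-sqrt(2)*y/2) + (C3*sin(sqrt(2)*y/2) + C4*cos(sqrt(2)*y/2))*exp(sqrt(2)*y/2)


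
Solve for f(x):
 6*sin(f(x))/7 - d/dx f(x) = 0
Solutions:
 -6*x/7 + log(cos(f(x)) - 1)/2 - log(cos(f(x)) + 1)/2 = C1


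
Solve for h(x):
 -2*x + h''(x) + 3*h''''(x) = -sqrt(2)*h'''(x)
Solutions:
 h(x) = C1 + C2*x + x^3/3 - sqrt(2)*x^2 + (C3*sin(sqrt(10)*x/6) + C4*cos(sqrt(10)*x/6))*exp(-sqrt(2)*x/6)


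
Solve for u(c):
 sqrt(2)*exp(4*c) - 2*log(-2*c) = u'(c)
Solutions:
 u(c) = C1 - 2*c*log(-c) + 2*c*(1 - log(2)) + sqrt(2)*exp(4*c)/4


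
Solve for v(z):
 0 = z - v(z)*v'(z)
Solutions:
 v(z) = -sqrt(C1 + z^2)
 v(z) = sqrt(C1 + z^2)


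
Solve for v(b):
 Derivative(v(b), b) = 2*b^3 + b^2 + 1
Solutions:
 v(b) = C1 + b^4/2 + b^3/3 + b


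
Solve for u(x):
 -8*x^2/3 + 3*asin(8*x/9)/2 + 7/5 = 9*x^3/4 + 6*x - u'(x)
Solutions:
 u(x) = C1 + 9*x^4/16 + 8*x^3/9 + 3*x^2 - 3*x*asin(8*x/9)/2 - 7*x/5 - 3*sqrt(81 - 64*x^2)/16


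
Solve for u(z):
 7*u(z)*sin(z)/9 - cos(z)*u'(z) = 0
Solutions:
 u(z) = C1/cos(z)^(7/9)


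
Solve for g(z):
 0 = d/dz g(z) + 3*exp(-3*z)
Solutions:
 g(z) = C1 + exp(-3*z)


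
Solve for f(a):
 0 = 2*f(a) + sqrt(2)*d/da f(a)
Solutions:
 f(a) = C1*exp(-sqrt(2)*a)


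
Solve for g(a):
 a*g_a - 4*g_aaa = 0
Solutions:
 g(a) = C1 + Integral(C2*airyai(2^(1/3)*a/2) + C3*airybi(2^(1/3)*a/2), a)


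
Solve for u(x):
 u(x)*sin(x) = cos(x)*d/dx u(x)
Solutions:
 u(x) = C1/cos(x)


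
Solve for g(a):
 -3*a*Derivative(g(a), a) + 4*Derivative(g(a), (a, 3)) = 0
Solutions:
 g(a) = C1 + Integral(C2*airyai(6^(1/3)*a/2) + C3*airybi(6^(1/3)*a/2), a)


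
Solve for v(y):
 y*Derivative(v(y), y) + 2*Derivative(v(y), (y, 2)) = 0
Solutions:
 v(y) = C1 + C2*erf(y/2)


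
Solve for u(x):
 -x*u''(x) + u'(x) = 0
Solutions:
 u(x) = C1 + C2*x^2


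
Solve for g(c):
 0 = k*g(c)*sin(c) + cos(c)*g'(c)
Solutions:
 g(c) = C1*exp(k*log(cos(c)))


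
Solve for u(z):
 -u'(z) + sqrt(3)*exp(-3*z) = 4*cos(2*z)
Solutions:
 u(z) = C1 - 2*sin(2*z) - sqrt(3)*exp(-3*z)/3


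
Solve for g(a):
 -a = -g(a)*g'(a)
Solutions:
 g(a) = -sqrt(C1 + a^2)
 g(a) = sqrt(C1 + a^2)


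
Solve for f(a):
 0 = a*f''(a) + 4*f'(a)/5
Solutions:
 f(a) = C1 + C2*a^(1/5)


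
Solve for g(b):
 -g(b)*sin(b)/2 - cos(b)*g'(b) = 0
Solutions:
 g(b) = C1*sqrt(cos(b))


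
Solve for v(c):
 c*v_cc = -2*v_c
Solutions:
 v(c) = C1 + C2/c


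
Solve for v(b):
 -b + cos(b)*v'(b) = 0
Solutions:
 v(b) = C1 + Integral(b/cos(b), b)


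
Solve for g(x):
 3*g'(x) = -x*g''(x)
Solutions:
 g(x) = C1 + C2/x^2


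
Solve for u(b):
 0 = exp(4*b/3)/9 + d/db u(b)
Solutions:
 u(b) = C1 - exp(4*b/3)/12


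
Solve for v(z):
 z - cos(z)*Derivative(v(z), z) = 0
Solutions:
 v(z) = C1 + Integral(z/cos(z), z)


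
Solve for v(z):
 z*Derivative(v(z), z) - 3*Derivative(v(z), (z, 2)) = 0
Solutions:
 v(z) = C1 + C2*erfi(sqrt(6)*z/6)


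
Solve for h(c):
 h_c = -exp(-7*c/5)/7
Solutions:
 h(c) = C1 + 5*exp(-7*c/5)/49


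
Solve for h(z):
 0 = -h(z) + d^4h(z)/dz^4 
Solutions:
 h(z) = C1*exp(-z) + C2*exp(z) + C3*sin(z) + C4*cos(z)


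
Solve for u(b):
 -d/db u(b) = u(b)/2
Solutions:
 u(b) = C1*exp(-b/2)


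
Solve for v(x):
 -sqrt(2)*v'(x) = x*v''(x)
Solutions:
 v(x) = C1 + C2*x^(1 - sqrt(2))


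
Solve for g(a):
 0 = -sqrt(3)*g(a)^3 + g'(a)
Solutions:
 g(a) = -sqrt(2)*sqrt(-1/(C1 + sqrt(3)*a))/2
 g(a) = sqrt(2)*sqrt(-1/(C1 + sqrt(3)*a))/2


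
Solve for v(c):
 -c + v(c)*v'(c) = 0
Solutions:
 v(c) = -sqrt(C1 + c^2)
 v(c) = sqrt(C1 + c^2)


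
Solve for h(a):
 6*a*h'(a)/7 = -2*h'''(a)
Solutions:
 h(a) = C1 + Integral(C2*airyai(-3^(1/3)*7^(2/3)*a/7) + C3*airybi(-3^(1/3)*7^(2/3)*a/7), a)


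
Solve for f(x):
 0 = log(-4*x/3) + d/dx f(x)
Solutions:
 f(x) = C1 - x*log(-x) + x*(-2*log(2) + 1 + log(3))


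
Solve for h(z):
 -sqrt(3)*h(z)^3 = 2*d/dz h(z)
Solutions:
 h(z) = -sqrt(-1/(C1 - sqrt(3)*z))
 h(z) = sqrt(-1/(C1 - sqrt(3)*z))


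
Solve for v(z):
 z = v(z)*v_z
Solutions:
 v(z) = -sqrt(C1 + z^2)
 v(z) = sqrt(C1 + z^2)


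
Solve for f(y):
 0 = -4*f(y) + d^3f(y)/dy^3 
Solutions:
 f(y) = C3*exp(2^(2/3)*y) + (C1*sin(2^(2/3)*sqrt(3)*y/2) + C2*cos(2^(2/3)*sqrt(3)*y/2))*exp(-2^(2/3)*y/2)


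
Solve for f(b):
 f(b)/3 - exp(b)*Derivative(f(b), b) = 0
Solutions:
 f(b) = C1*exp(-exp(-b)/3)


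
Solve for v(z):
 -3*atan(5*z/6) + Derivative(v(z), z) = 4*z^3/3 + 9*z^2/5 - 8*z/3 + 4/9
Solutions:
 v(z) = C1 + z^4/3 + 3*z^3/5 - 4*z^2/3 + 3*z*atan(5*z/6) + 4*z/9 - 9*log(25*z^2 + 36)/5


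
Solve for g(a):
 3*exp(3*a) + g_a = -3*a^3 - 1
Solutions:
 g(a) = C1 - 3*a^4/4 - a - exp(3*a)


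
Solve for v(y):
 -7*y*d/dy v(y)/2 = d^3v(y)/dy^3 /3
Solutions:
 v(y) = C1 + Integral(C2*airyai(-2^(2/3)*21^(1/3)*y/2) + C3*airybi(-2^(2/3)*21^(1/3)*y/2), y)


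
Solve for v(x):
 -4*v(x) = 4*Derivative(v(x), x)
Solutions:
 v(x) = C1*exp(-x)


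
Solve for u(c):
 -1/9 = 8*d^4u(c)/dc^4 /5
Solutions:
 u(c) = C1 + C2*c + C3*c^2 + C4*c^3 - 5*c^4/1728


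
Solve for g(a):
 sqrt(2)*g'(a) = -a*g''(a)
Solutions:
 g(a) = C1 + C2*a^(1 - sqrt(2))


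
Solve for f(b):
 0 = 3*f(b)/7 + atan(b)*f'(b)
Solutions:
 f(b) = C1*exp(-3*Integral(1/atan(b), b)/7)


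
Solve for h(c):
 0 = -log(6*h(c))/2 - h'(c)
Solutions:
 2*Integral(1/(log(_y) + log(6)), (_y, h(c))) = C1 - c


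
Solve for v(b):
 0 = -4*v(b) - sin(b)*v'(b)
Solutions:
 v(b) = C1*(cos(b)^2 + 2*cos(b) + 1)/(cos(b)^2 - 2*cos(b) + 1)


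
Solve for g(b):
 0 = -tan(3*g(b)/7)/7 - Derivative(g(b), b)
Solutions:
 g(b) = -7*asin(C1*exp(-3*b/49))/3 + 7*pi/3
 g(b) = 7*asin(C1*exp(-3*b/49))/3


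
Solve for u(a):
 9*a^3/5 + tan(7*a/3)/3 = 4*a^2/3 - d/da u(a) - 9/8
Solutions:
 u(a) = C1 - 9*a^4/20 + 4*a^3/9 - 9*a/8 + log(cos(7*a/3))/7


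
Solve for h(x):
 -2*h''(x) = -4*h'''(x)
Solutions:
 h(x) = C1 + C2*x + C3*exp(x/2)


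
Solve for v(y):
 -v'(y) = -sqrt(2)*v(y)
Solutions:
 v(y) = C1*exp(sqrt(2)*y)


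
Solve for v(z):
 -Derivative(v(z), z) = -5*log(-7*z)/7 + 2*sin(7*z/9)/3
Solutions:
 v(z) = C1 + 5*z*log(-z)/7 - 5*z/7 + 5*z*log(7)/7 + 6*cos(7*z/9)/7


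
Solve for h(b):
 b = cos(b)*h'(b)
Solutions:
 h(b) = C1 + Integral(b/cos(b), b)


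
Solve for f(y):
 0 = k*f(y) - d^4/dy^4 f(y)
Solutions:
 f(y) = C1*exp(-k^(1/4)*y) + C2*exp(k^(1/4)*y) + C3*exp(-I*k^(1/4)*y) + C4*exp(I*k^(1/4)*y)


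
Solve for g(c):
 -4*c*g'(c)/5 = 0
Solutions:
 g(c) = C1


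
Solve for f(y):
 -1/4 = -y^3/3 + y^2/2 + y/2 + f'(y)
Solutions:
 f(y) = C1 + y^4/12 - y^3/6 - y^2/4 - y/4


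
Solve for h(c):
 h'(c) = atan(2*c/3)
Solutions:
 h(c) = C1 + c*atan(2*c/3) - 3*log(4*c^2 + 9)/4


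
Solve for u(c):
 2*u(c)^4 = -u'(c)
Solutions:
 u(c) = (-3^(2/3) - 3*3^(1/6)*I)*(1/(C1 + 2*c))^(1/3)/6
 u(c) = (-3^(2/3) + 3*3^(1/6)*I)*(1/(C1 + 2*c))^(1/3)/6
 u(c) = (1/(C1 + 6*c))^(1/3)


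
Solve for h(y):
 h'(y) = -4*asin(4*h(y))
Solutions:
 Integral(1/asin(4*_y), (_y, h(y))) = C1 - 4*y


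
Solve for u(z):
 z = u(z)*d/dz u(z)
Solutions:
 u(z) = -sqrt(C1 + z^2)
 u(z) = sqrt(C1 + z^2)


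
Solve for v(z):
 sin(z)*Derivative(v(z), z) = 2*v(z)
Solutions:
 v(z) = C1*(cos(z) - 1)/(cos(z) + 1)


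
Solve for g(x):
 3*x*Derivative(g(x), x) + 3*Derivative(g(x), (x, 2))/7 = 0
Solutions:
 g(x) = C1 + C2*erf(sqrt(14)*x/2)


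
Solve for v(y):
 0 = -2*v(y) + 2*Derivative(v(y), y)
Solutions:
 v(y) = C1*exp(y)


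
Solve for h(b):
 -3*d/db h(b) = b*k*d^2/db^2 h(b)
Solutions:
 h(b) = C1 + b^(((re(k) - 3)*re(k) + im(k)^2)/(re(k)^2 + im(k)^2))*(C2*sin(3*log(b)*Abs(im(k))/(re(k)^2 + im(k)^2)) + C3*cos(3*log(b)*im(k)/(re(k)^2 + im(k)^2)))


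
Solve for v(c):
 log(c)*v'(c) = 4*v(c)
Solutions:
 v(c) = C1*exp(4*li(c))


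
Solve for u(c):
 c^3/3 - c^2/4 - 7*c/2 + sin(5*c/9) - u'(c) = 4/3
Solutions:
 u(c) = C1 + c^4/12 - c^3/12 - 7*c^2/4 - 4*c/3 - 9*cos(5*c/9)/5


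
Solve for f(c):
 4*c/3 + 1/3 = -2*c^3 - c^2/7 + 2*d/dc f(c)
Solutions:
 f(c) = C1 + c^4/4 + c^3/42 + c^2/3 + c/6


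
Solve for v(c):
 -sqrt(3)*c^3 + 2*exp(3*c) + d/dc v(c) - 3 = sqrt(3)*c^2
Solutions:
 v(c) = C1 + sqrt(3)*c^4/4 + sqrt(3)*c^3/3 + 3*c - 2*exp(3*c)/3


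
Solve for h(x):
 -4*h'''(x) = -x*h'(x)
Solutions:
 h(x) = C1 + Integral(C2*airyai(2^(1/3)*x/2) + C3*airybi(2^(1/3)*x/2), x)


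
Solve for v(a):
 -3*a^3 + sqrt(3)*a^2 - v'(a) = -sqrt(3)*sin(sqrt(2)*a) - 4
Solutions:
 v(a) = C1 - 3*a^4/4 + sqrt(3)*a^3/3 + 4*a - sqrt(6)*cos(sqrt(2)*a)/2


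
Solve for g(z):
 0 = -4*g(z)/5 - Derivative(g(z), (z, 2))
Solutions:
 g(z) = C1*sin(2*sqrt(5)*z/5) + C2*cos(2*sqrt(5)*z/5)


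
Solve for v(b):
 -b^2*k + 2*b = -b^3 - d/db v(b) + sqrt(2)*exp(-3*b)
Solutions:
 v(b) = C1 - b^4/4 + b^3*k/3 - b^2 - sqrt(2)*exp(-3*b)/3


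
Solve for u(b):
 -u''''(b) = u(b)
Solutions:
 u(b) = (C1*sin(sqrt(2)*b/2) + C2*cos(sqrt(2)*b/2))*exp(-sqrt(2)*b/2) + (C3*sin(sqrt(2)*b/2) + C4*cos(sqrt(2)*b/2))*exp(sqrt(2)*b/2)


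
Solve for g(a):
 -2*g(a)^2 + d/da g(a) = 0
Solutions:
 g(a) = -1/(C1 + 2*a)


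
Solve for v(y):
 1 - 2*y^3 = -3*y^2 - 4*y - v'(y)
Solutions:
 v(y) = C1 + y^4/2 - y^3 - 2*y^2 - y


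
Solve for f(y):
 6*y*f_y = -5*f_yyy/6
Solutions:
 f(y) = C1 + Integral(C2*airyai(-30^(2/3)*y/5) + C3*airybi(-30^(2/3)*y/5), y)


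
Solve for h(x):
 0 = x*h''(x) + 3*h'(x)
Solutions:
 h(x) = C1 + C2/x^2


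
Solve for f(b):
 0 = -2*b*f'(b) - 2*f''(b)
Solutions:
 f(b) = C1 + C2*erf(sqrt(2)*b/2)


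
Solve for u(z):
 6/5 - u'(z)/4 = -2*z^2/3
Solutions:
 u(z) = C1 + 8*z^3/9 + 24*z/5


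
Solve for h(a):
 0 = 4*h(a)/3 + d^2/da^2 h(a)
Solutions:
 h(a) = C1*sin(2*sqrt(3)*a/3) + C2*cos(2*sqrt(3)*a/3)


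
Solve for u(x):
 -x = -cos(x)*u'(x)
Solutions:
 u(x) = C1 + Integral(x/cos(x), x)


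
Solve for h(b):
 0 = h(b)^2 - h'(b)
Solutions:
 h(b) = -1/(C1 + b)


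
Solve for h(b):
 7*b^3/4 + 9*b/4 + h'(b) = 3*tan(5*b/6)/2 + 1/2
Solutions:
 h(b) = C1 - 7*b^4/16 - 9*b^2/8 + b/2 - 9*log(cos(5*b/6))/5


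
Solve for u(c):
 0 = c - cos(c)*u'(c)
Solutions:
 u(c) = C1 + Integral(c/cos(c), c)


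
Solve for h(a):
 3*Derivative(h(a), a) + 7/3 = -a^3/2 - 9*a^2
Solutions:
 h(a) = C1 - a^4/24 - a^3 - 7*a/9


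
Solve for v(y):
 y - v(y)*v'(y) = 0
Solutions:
 v(y) = -sqrt(C1 + y^2)
 v(y) = sqrt(C1 + y^2)


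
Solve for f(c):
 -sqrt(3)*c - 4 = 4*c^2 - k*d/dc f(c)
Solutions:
 f(c) = C1 + 4*c^3/(3*k) + sqrt(3)*c^2/(2*k) + 4*c/k


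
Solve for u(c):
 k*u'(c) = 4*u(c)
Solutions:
 u(c) = C1*exp(4*c/k)


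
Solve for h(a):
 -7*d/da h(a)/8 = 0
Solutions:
 h(a) = C1


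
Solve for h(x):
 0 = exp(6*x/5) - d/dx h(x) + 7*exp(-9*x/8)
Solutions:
 h(x) = C1 + 5*exp(6*x/5)/6 - 56*exp(-9*x/8)/9


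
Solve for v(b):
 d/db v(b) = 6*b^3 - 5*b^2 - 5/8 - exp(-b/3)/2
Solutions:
 v(b) = C1 + 3*b^4/2 - 5*b^3/3 - 5*b/8 + 3*exp(-b/3)/2


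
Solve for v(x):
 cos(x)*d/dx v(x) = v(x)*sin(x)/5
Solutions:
 v(x) = C1/cos(x)^(1/5)


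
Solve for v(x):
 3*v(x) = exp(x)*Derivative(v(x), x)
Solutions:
 v(x) = C1*exp(-3*exp(-x))


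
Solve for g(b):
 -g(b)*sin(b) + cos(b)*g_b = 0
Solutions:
 g(b) = C1/cos(b)


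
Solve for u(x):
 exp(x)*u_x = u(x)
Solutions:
 u(x) = C1*exp(-exp(-x))


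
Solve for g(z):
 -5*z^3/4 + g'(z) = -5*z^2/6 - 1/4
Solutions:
 g(z) = C1 + 5*z^4/16 - 5*z^3/18 - z/4


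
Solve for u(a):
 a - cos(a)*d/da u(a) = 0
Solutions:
 u(a) = C1 + Integral(a/cos(a), a)


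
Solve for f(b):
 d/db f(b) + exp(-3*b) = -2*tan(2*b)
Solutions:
 f(b) = C1 - log(tan(2*b)^2 + 1)/2 + exp(-3*b)/3


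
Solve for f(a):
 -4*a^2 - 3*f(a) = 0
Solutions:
 f(a) = -4*a^2/3


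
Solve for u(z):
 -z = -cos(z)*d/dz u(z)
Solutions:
 u(z) = C1 + Integral(z/cos(z), z)


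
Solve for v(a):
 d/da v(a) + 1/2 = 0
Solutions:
 v(a) = C1 - a/2


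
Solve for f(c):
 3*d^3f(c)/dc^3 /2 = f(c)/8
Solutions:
 f(c) = C3*exp(18^(1/3)*c/6) + (C1*sin(2^(1/3)*3^(1/6)*c/4) + C2*cos(2^(1/3)*3^(1/6)*c/4))*exp(-18^(1/3)*c/12)


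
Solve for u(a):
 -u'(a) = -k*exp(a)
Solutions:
 u(a) = C1 + k*exp(a)


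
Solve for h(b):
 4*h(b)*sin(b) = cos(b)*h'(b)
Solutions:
 h(b) = C1/cos(b)^4


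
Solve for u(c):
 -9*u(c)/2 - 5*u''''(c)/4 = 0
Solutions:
 u(c) = (C1*sin(10^(3/4)*sqrt(3)*c/10) + C2*cos(10^(3/4)*sqrt(3)*c/10))*exp(-10^(3/4)*sqrt(3)*c/10) + (C3*sin(10^(3/4)*sqrt(3)*c/10) + C4*cos(10^(3/4)*sqrt(3)*c/10))*exp(10^(3/4)*sqrt(3)*c/10)


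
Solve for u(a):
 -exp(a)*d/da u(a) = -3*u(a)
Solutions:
 u(a) = C1*exp(-3*exp(-a))


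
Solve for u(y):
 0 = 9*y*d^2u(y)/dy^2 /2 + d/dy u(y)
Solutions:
 u(y) = C1 + C2*y^(7/9)


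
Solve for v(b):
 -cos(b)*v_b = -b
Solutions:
 v(b) = C1 + Integral(b/cos(b), b)


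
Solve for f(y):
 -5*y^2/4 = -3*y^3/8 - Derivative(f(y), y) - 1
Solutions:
 f(y) = C1 - 3*y^4/32 + 5*y^3/12 - y


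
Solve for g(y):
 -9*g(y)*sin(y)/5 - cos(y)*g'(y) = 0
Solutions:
 g(y) = C1*cos(y)^(9/5)


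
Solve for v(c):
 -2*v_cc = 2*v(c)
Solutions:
 v(c) = C1*sin(c) + C2*cos(c)


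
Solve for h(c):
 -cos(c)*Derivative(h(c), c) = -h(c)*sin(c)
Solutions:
 h(c) = C1/cos(c)


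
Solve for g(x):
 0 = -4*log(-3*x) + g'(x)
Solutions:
 g(x) = C1 + 4*x*log(-x) + 4*x*(-1 + log(3))


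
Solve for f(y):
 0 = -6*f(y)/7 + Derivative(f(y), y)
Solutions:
 f(y) = C1*exp(6*y/7)


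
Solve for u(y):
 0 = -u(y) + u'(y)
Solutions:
 u(y) = C1*exp(y)


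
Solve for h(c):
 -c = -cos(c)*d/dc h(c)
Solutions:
 h(c) = C1 + Integral(c/cos(c), c)


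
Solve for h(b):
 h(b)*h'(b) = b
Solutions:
 h(b) = -sqrt(C1 + b^2)
 h(b) = sqrt(C1 + b^2)


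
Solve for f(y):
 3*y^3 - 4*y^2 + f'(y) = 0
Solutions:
 f(y) = C1 - 3*y^4/4 + 4*y^3/3


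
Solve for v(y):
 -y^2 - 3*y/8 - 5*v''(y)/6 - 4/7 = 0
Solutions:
 v(y) = C1 + C2*y - y^4/10 - 3*y^3/40 - 12*y^2/35


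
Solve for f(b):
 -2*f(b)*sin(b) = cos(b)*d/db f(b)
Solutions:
 f(b) = C1*cos(b)^2


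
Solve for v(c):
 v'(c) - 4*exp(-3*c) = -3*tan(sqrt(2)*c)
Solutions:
 v(c) = C1 - 3*sqrt(2)*log(tan(sqrt(2)*c)^2 + 1)/4 - 4*exp(-3*c)/3


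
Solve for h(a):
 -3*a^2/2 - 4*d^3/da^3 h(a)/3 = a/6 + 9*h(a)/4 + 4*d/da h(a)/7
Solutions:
 h(a) = C1*exp(-14^(1/3)*a*(-(1323 + sqrt(1757497))^(1/3) + 8*14^(1/3)/(1323 + sqrt(1757497))^(1/3))/56)*sin(14^(1/3)*sqrt(3)*a*(8*14^(1/3)/(1323 + sqrt(1757497))^(1/3) + (1323 + sqrt(1757497))^(1/3))/56) + C2*exp(-14^(1/3)*a*(-(1323 + sqrt(1757497))^(1/3) + 8*14^(1/3)/(1323 + sqrt(1757497))^(1/3))/56)*cos(14^(1/3)*sqrt(3)*a*(8*14^(1/3)/(1323 + sqrt(1757497))^(1/3) + (1323 + sqrt(1757497))^(1/3))/56) + C3*exp(14^(1/3)*a*(-(1323 + sqrt(1757497))^(1/3) + 8*14^(1/3)/(1323 + sqrt(1757497))^(1/3))/28) - 2*a^2/3 + 50*a/189 - 800/11907


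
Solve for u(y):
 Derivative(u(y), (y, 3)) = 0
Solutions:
 u(y) = C1 + C2*y + C3*y^2


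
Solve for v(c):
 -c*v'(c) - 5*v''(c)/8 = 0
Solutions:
 v(c) = C1 + C2*erf(2*sqrt(5)*c/5)


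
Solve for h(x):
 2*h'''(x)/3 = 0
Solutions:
 h(x) = C1 + C2*x + C3*x^2


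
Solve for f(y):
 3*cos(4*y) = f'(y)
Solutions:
 f(y) = C1 + 3*sin(4*y)/4


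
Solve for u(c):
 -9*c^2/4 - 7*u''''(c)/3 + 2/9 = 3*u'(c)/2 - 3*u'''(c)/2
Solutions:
 u(c) = C1 + C2*exp(c*(3*3^(1/3)/(14*sqrt(46) + 95)^(1/3) + 6 + 3^(2/3)*(14*sqrt(46) + 95)^(1/3))/28)*sin(3*3^(1/6)*c*(-(14*sqrt(46) + 95)^(1/3) + 3^(2/3)/(14*sqrt(46) + 95)^(1/3))/28) + C3*exp(c*(3*3^(1/3)/(14*sqrt(46) + 95)^(1/3) + 6 + 3^(2/3)*(14*sqrt(46) + 95)^(1/3))/28)*cos(3*3^(1/6)*c*(-(14*sqrt(46) + 95)^(1/3) + 3^(2/3)/(14*sqrt(46) + 95)^(1/3))/28) + C4*exp(c*(-3^(2/3)*(14*sqrt(46) + 95)^(1/3) - 3*3^(1/3)/(14*sqrt(46) + 95)^(1/3) + 3)/14) - c^3/2 - 77*c/27


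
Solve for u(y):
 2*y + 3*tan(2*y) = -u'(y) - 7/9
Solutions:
 u(y) = C1 - y^2 - 7*y/9 + 3*log(cos(2*y))/2


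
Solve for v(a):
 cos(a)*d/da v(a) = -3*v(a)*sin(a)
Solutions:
 v(a) = C1*cos(a)^3


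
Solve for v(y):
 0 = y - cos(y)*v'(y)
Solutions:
 v(y) = C1 + Integral(y/cos(y), y)


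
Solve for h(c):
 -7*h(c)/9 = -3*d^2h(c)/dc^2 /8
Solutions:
 h(c) = C1*exp(-2*sqrt(42)*c/9) + C2*exp(2*sqrt(42)*c/9)


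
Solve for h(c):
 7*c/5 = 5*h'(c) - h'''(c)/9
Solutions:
 h(c) = C1 + C2*exp(-3*sqrt(5)*c) + C3*exp(3*sqrt(5)*c) + 7*c^2/50


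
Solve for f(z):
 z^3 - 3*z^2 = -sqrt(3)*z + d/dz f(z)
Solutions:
 f(z) = C1 + z^4/4 - z^3 + sqrt(3)*z^2/2


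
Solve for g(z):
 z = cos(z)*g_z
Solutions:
 g(z) = C1 + Integral(z/cos(z), z)


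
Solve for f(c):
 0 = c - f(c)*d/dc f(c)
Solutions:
 f(c) = -sqrt(C1 + c^2)
 f(c) = sqrt(C1 + c^2)


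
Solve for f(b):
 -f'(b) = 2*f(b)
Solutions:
 f(b) = C1*exp(-2*b)


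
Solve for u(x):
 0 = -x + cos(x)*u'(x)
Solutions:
 u(x) = C1 + Integral(x/cos(x), x)


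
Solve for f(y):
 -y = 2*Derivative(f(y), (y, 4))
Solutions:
 f(y) = C1 + C2*y + C3*y^2 + C4*y^3 - y^5/240


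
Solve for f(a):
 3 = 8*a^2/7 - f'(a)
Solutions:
 f(a) = C1 + 8*a^3/21 - 3*a


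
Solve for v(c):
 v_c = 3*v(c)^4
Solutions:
 v(c) = (-1/(C1 + 9*c))^(1/3)
 v(c) = (-1/(C1 + 3*c))^(1/3)*(-3^(2/3) - 3*3^(1/6)*I)/6
 v(c) = (-1/(C1 + 3*c))^(1/3)*(-3^(2/3) + 3*3^(1/6)*I)/6


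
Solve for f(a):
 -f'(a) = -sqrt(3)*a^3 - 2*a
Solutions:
 f(a) = C1 + sqrt(3)*a^4/4 + a^2


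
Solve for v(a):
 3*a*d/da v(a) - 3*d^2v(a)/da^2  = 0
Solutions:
 v(a) = C1 + C2*erfi(sqrt(2)*a/2)


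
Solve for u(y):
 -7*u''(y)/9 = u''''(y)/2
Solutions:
 u(y) = C1 + C2*y + C3*sin(sqrt(14)*y/3) + C4*cos(sqrt(14)*y/3)


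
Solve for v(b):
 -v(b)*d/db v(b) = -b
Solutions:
 v(b) = -sqrt(C1 + b^2)
 v(b) = sqrt(C1 + b^2)


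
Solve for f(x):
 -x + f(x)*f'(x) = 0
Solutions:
 f(x) = -sqrt(C1 + x^2)
 f(x) = sqrt(C1 + x^2)


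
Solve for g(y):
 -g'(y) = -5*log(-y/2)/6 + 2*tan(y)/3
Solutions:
 g(y) = C1 + 5*y*log(-y)/6 - 5*y/6 - 5*y*log(2)/6 + 2*log(cos(y))/3


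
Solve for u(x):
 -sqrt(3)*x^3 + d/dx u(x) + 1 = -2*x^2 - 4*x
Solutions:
 u(x) = C1 + sqrt(3)*x^4/4 - 2*x^3/3 - 2*x^2 - x


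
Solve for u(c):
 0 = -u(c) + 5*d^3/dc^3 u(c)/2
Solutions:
 u(c) = C3*exp(2^(1/3)*5^(2/3)*c/5) + (C1*sin(2^(1/3)*sqrt(3)*5^(2/3)*c/10) + C2*cos(2^(1/3)*sqrt(3)*5^(2/3)*c/10))*exp(-2^(1/3)*5^(2/3)*c/10)


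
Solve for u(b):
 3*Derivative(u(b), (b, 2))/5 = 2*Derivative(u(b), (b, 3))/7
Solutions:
 u(b) = C1 + C2*b + C3*exp(21*b/10)


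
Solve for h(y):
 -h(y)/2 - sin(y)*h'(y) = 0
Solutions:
 h(y) = C1*(cos(y) + 1)^(1/4)/(cos(y) - 1)^(1/4)


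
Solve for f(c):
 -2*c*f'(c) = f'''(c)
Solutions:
 f(c) = C1 + Integral(C2*airyai(-2^(1/3)*c) + C3*airybi(-2^(1/3)*c), c)


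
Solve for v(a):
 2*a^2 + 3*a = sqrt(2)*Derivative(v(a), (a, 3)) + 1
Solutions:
 v(a) = C1 + C2*a + C3*a^2 + sqrt(2)*a^5/60 + sqrt(2)*a^4/16 - sqrt(2)*a^3/12


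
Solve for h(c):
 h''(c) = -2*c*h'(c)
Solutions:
 h(c) = C1 + C2*erf(c)


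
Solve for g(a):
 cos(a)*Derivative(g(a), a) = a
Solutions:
 g(a) = C1 + Integral(a/cos(a), a)


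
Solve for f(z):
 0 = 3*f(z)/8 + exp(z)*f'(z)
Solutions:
 f(z) = C1*exp(3*exp(-z)/8)


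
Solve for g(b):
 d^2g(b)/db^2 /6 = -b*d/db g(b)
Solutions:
 g(b) = C1 + C2*erf(sqrt(3)*b)


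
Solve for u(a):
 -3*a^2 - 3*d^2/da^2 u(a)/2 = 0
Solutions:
 u(a) = C1 + C2*a - a^4/6


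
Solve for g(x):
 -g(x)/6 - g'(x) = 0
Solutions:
 g(x) = C1*exp(-x/6)


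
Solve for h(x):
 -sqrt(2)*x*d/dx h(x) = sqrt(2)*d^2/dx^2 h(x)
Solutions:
 h(x) = C1 + C2*erf(sqrt(2)*x/2)


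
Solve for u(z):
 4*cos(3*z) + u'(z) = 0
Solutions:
 u(z) = C1 - 4*sin(3*z)/3


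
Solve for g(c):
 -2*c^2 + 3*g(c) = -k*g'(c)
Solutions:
 g(c) = C1*exp(-3*c/k) + 2*c^2/3 - 4*c*k/9 + 4*k^2/27


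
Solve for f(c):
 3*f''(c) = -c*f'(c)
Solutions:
 f(c) = C1 + C2*erf(sqrt(6)*c/6)


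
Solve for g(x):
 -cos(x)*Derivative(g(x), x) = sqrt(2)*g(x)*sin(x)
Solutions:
 g(x) = C1*cos(x)^(sqrt(2))


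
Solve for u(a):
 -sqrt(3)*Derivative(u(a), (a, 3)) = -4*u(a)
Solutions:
 u(a) = C3*exp(2^(2/3)*3^(5/6)*a/3) + (C1*sin(2^(2/3)*3^(1/3)*a/2) + C2*cos(2^(2/3)*3^(1/3)*a/2))*exp(-2^(2/3)*3^(5/6)*a/6)


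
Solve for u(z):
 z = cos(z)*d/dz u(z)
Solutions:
 u(z) = C1 + Integral(z/cos(z), z)


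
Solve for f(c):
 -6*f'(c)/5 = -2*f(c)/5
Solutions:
 f(c) = C1*exp(c/3)


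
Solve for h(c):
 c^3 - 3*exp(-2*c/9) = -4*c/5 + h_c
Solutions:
 h(c) = C1 + c^4/4 + 2*c^2/5 + 27*exp(-2*c/9)/2


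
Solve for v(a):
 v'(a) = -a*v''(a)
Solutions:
 v(a) = C1 + C2*log(a)


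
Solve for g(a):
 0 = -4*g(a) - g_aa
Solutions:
 g(a) = C1*sin(2*a) + C2*cos(2*a)


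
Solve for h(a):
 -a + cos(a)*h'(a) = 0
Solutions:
 h(a) = C1 + Integral(a/cos(a), a)


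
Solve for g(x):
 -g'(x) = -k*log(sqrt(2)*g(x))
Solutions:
 Integral(1/(2*log(_y) + log(2)), (_y, g(x))) = C1 + k*x/2


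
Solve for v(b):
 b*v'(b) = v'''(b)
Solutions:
 v(b) = C1 + Integral(C2*airyai(b) + C3*airybi(b), b)


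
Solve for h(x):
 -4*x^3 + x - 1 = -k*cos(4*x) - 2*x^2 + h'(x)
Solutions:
 h(x) = C1 + k*sin(4*x)/4 - x^4 + 2*x^3/3 + x^2/2 - x


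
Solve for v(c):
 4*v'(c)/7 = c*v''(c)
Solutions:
 v(c) = C1 + C2*c^(11/7)


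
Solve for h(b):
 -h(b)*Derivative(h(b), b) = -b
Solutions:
 h(b) = -sqrt(C1 + b^2)
 h(b) = sqrt(C1 + b^2)


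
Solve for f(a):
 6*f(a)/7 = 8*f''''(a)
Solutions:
 f(a) = C1*exp(-sqrt(2)*3^(1/4)*7^(3/4)*a/14) + C2*exp(sqrt(2)*3^(1/4)*7^(3/4)*a/14) + C3*sin(sqrt(2)*3^(1/4)*7^(3/4)*a/14) + C4*cos(sqrt(2)*3^(1/4)*7^(3/4)*a/14)


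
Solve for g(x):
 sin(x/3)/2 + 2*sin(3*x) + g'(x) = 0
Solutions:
 g(x) = C1 + 3*cos(x/3)/2 + 2*cos(3*x)/3


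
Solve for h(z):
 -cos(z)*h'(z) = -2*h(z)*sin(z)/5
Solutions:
 h(z) = C1/cos(z)^(2/5)


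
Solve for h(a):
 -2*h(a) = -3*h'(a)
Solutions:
 h(a) = C1*exp(2*a/3)


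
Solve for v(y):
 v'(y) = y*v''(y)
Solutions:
 v(y) = C1 + C2*y^2


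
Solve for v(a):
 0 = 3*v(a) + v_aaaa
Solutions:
 v(a) = (C1*sin(sqrt(2)*3^(1/4)*a/2) + C2*cos(sqrt(2)*3^(1/4)*a/2))*exp(-sqrt(2)*3^(1/4)*a/2) + (C3*sin(sqrt(2)*3^(1/4)*a/2) + C4*cos(sqrt(2)*3^(1/4)*a/2))*exp(sqrt(2)*3^(1/4)*a/2)


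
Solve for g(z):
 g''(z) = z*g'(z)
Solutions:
 g(z) = C1 + C2*erfi(sqrt(2)*z/2)


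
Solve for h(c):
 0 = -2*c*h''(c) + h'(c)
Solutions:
 h(c) = C1 + C2*c^(3/2)


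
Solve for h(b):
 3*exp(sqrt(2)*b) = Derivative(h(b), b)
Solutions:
 h(b) = C1 + 3*sqrt(2)*exp(sqrt(2)*b)/2


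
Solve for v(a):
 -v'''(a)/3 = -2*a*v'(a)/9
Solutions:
 v(a) = C1 + Integral(C2*airyai(2^(1/3)*3^(2/3)*a/3) + C3*airybi(2^(1/3)*3^(2/3)*a/3), a)


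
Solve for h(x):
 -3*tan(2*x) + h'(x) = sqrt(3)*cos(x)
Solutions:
 h(x) = C1 - 3*log(cos(2*x))/2 + sqrt(3)*sin(x)


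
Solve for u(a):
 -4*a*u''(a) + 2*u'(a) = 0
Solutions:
 u(a) = C1 + C2*a^(3/2)


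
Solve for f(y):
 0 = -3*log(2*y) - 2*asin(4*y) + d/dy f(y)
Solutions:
 f(y) = C1 + 3*y*log(y) + 2*y*asin(4*y) - 3*y + 3*y*log(2) + sqrt(1 - 16*y^2)/2


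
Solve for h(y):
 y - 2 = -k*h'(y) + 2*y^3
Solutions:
 h(y) = C1 + y^4/(2*k) - y^2/(2*k) + 2*y/k


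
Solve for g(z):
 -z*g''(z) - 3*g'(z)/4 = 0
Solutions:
 g(z) = C1 + C2*z^(1/4)


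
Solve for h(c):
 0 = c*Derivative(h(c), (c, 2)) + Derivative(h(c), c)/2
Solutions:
 h(c) = C1 + C2*sqrt(c)


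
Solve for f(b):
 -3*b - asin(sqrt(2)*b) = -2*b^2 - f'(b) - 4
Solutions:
 f(b) = C1 - 2*b^3/3 + 3*b^2/2 + b*asin(sqrt(2)*b) - 4*b + sqrt(2)*sqrt(1 - 2*b^2)/2


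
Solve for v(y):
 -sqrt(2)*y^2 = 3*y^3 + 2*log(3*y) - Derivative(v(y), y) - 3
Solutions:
 v(y) = C1 + 3*y^4/4 + sqrt(2)*y^3/3 + 2*y*log(y) - 5*y + y*log(9)


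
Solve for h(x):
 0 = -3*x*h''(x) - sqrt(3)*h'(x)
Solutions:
 h(x) = C1 + C2*x^(1 - sqrt(3)/3)


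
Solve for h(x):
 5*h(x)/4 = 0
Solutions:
 h(x) = 0


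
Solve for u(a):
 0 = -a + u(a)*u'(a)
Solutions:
 u(a) = -sqrt(C1 + a^2)
 u(a) = sqrt(C1 + a^2)


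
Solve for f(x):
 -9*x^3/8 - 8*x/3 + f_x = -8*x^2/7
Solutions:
 f(x) = C1 + 9*x^4/32 - 8*x^3/21 + 4*x^2/3


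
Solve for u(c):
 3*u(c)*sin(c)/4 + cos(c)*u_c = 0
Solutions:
 u(c) = C1*cos(c)^(3/4)


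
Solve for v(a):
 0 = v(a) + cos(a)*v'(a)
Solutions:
 v(a) = C1*sqrt(sin(a) - 1)/sqrt(sin(a) + 1)


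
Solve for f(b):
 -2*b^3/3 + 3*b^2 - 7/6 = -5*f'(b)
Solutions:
 f(b) = C1 + b^4/30 - b^3/5 + 7*b/30


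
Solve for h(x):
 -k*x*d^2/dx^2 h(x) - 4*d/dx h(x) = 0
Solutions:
 h(x) = C1 + x^(((re(k) - 4)*re(k) + im(k)^2)/(re(k)^2 + im(k)^2))*(C2*sin(4*log(x)*Abs(im(k))/(re(k)^2 + im(k)^2)) + C3*cos(4*log(x)*im(k)/(re(k)^2 + im(k)^2)))


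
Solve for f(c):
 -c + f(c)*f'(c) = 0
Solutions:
 f(c) = -sqrt(C1 + c^2)
 f(c) = sqrt(C1 + c^2)


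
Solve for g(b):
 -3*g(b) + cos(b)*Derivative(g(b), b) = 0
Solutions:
 g(b) = C1*(sin(b) + 1)^(3/2)/(sin(b) - 1)^(3/2)


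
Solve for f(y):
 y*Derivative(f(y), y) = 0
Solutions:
 f(y) = C1


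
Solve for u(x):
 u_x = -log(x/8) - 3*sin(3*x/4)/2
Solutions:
 u(x) = C1 - x*log(x) + x + 3*x*log(2) + 2*cos(3*x/4)


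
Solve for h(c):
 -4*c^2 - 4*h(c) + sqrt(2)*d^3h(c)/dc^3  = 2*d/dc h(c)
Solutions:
 h(c) = C1*exp(-c*(2^(1/3)/(sqrt(1 - sqrt(2)/27) + 1)^(1/3) + 3*2^(1/6)*(sqrt(1 - sqrt(2)/27) + 1)^(1/3))/6)*sin(c*(-sqrt(6)/(sqrt(2 - 2*sqrt(2)/27) + sqrt(2))^(1/3) + 3*sqrt(3)*(sqrt(2 - 2*sqrt(2)/27) + sqrt(2))^(1/3))/6) + C2*exp(-c*(2^(1/3)/(sqrt(1 - sqrt(2)/27) + 1)^(1/3) + 3*2^(1/6)*(sqrt(1 - sqrt(2)/27) + 1)^(1/3))/6)*cos(c*(-sqrt(6)/(sqrt(2 - 2*sqrt(2)/27) + sqrt(2))^(1/3) + 3*sqrt(3)*(sqrt(2 - 2*sqrt(2)/27) + sqrt(2))^(1/3))/6) + C3*exp(c*(2^(1/3)/(3*(sqrt(1 - sqrt(2)/27) + 1)^(1/3)) + 2^(1/6)*(sqrt(1 - sqrt(2)/27) + 1)^(1/3))) - c^2 + c - 1/2


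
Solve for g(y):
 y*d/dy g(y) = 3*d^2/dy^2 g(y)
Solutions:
 g(y) = C1 + C2*erfi(sqrt(6)*y/6)


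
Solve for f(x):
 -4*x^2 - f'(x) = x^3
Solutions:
 f(x) = C1 - x^4/4 - 4*x^3/3


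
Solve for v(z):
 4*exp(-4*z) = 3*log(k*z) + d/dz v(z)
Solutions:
 v(z) = C1 - 3*z*log(k*z) + 3*z - exp(-4*z)


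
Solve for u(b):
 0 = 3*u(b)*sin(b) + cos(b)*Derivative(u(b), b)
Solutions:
 u(b) = C1*cos(b)^3


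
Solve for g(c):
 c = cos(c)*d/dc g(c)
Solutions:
 g(c) = C1 + Integral(c/cos(c), c)


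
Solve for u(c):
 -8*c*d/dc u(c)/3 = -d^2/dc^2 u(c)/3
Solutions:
 u(c) = C1 + C2*erfi(2*c)


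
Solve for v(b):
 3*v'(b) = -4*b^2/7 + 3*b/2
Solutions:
 v(b) = C1 - 4*b^3/63 + b^2/4


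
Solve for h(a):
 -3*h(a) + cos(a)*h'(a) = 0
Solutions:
 h(a) = C1*(sin(a) + 1)^(3/2)/(sin(a) - 1)^(3/2)


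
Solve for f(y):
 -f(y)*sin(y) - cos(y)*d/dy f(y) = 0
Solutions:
 f(y) = C1*cos(y)


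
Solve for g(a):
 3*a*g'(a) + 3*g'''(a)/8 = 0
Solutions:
 g(a) = C1 + Integral(C2*airyai(-2*a) + C3*airybi(-2*a), a)


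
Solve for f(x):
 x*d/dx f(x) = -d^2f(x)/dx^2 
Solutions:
 f(x) = C1 + C2*erf(sqrt(2)*x/2)


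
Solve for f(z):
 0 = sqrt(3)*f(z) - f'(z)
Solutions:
 f(z) = C1*exp(sqrt(3)*z)


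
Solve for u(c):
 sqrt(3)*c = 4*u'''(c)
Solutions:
 u(c) = C1 + C2*c + C3*c^2 + sqrt(3)*c^4/96


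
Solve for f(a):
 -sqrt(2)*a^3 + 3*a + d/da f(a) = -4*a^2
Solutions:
 f(a) = C1 + sqrt(2)*a^4/4 - 4*a^3/3 - 3*a^2/2


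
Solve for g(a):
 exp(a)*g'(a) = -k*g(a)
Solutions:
 g(a) = C1*exp(k*exp(-a))


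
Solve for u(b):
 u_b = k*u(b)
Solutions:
 u(b) = C1*exp(b*k)


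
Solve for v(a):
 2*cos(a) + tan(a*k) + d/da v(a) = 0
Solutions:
 v(a) = C1 - Piecewise((-log(cos(a*k))/k, Ne(k, 0)), (0, True)) - 2*sin(a)


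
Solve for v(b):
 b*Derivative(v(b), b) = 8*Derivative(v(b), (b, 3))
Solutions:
 v(b) = C1 + Integral(C2*airyai(b/2) + C3*airybi(b/2), b)


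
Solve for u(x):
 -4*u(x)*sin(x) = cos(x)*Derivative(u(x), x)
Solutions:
 u(x) = C1*cos(x)^4


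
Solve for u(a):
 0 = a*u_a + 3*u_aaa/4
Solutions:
 u(a) = C1 + Integral(C2*airyai(-6^(2/3)*a/3) + C3*airybi(-6^(2/3)*a/3), a)


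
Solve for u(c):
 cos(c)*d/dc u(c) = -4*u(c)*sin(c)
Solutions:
 u(c) = C1*cos(c)^4


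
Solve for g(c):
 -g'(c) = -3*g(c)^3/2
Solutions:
 g(c) = -sqrt(-1/(C1 + 3*c))
 g(c) = sqrt(-1/(C1 + 3*c))


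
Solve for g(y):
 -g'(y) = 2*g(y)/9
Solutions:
 g(y) = C1*exp(-2*y/9)


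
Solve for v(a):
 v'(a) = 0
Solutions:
 v(a) = C1


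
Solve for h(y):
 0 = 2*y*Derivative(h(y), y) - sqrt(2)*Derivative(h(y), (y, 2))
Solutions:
 h(y) = C1 + C2*erfi(2^(3/4)*y/2)


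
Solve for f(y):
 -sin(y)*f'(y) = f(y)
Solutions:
 f(y) = C1*sqrt(cos(y) + 1)/sqrt(cos(y) - 1)


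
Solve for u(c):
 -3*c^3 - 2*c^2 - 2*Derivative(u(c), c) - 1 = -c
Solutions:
 u(c) = C1 - 3*c^4/8 - c^3/3 + c^2/4 - c/2


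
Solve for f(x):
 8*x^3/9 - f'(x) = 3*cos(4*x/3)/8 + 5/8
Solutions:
 f(x) = C1 + 2*x^4/9 - 5*x/8 - 9*sin(4*x/3)/32


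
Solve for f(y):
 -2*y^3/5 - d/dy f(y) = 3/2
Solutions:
 f(y) = C1 - y^4/10 - 3*y/2


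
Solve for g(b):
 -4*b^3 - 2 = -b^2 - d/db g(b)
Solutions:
 g(b) = C1 + b^4 - b^3/3 + 2*b


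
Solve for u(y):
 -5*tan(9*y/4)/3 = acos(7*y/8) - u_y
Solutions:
 u(y) = C1 + y*acos(7*y/8) - sqrt(64 - 49*y^2)/7 - 20*log(cos(9*y/4))/27


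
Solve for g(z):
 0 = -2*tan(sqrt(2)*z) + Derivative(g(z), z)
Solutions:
 g(z) = C1 - sqrt(2)*log(cos(sqrt(2)*z))


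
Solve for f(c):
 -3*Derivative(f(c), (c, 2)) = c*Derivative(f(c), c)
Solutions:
 f(c) = C1 + C2*erf(sqrt(6)*c/6)


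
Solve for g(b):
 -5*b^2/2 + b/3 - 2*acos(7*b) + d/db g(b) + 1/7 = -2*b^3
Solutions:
 g(b) = C1 - b^4/2 + 5*b^3/6 - b^2/6 + 2*b*acos(7*b) - b/7 - 2*sqrt(1 - 49*b^2)/7


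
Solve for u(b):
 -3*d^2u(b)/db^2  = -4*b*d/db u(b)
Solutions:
 u(b) = C1 + C2*erfi(sqrt(6)*b/3)


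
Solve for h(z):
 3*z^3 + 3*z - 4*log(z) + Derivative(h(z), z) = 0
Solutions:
 h(z) = C1 - 3*z^4/4 - 3*z^2/2 + 4*z*log(z) - 4*z


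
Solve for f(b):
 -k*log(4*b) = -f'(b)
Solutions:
 f(b) = C1 + b*k*log(b) - b*k + b*k*log(4)


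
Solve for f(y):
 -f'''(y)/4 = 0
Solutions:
 f(y) = C1 + C2*y + C3*y^2


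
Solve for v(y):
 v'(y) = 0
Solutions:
 v(y) = C1


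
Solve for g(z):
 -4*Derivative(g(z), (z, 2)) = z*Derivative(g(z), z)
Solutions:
 g(z) = C1 + C2*erf(sqrt(2)*z/4)


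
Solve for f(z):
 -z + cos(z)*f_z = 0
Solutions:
 f(z) = C1 + Integral(z/cos(z), z)


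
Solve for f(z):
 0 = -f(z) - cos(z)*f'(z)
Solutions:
 f(z) = C1*sqrt(sin(z) - 1)/sqrt(sin(z) + 1)


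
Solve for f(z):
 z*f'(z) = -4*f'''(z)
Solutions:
 f(z) = C1 + Integral(C2*airyai(-2^(1/3)*z/2) + C3*airybi(-2^(1/3)*z/2), z)


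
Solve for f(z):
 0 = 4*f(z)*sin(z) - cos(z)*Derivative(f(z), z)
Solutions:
 f(z) = C1/cos(z)^4


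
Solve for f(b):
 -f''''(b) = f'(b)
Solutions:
 f(b) = C1 + C4*exp(-b) + (C2*sin(sqrt(3)*b/2) + C3*cos(sqrt(3)*b/2))*exp(b/2)


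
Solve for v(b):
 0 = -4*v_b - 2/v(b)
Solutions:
 v(b) = -sqrt(C1 - b)
 v(b) = sqrt(C1 - b)


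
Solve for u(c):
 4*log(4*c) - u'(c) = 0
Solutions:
 u(c) = C1 + 4*c*log(c) - 4*c + c*log(256)


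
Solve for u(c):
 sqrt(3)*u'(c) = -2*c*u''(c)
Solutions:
 u(c) = C1 + C2*c^(1 - sqrt(3)/2)


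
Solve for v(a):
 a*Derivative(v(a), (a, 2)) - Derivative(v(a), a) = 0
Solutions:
 v(a) = C1 + C2*a^2


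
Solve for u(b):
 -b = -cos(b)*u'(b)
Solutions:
 u(b) = C1 + Integral(b/cos(b), b)


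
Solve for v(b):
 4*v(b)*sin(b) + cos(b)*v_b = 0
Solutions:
 v(b) = C1*cos(b)^4


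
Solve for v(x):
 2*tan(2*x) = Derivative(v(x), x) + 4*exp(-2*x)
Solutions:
 v(x) = C1 + log(tan(2*x)^2 + 1)/2 + 2*exp(-2*x)


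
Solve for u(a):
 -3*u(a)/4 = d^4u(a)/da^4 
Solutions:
 u(a) = (C1*sin(3^(1/4)*a/2) + C2*cos(3^(1/4)*a/2))*exp(-3^(1/4)*a/2) + (C3*sin(3^(1/4)*a/2) + C4*cos(3^(1/4)*a/2))*exp(3^(1/4)*a/2)


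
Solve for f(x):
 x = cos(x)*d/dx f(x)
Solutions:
 f(x) = C1 + Integral(x/cos(x), x)


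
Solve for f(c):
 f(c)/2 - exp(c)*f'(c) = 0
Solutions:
 f(c) = C1*exp(-exp(-c)/2)


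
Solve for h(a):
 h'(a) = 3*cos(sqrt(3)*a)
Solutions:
 h(a) = C1 + sqrt(3)*sin(sqrt(3)*a)


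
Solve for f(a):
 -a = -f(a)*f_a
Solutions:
 f(a) = -sqrt(C1 + a^2)
 f(a) = sqrt(C1 + a^2)


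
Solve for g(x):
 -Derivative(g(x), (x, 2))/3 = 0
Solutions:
 g(x) = C1 + C2*x


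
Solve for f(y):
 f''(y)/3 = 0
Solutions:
 f(y) = C1 + C2*y


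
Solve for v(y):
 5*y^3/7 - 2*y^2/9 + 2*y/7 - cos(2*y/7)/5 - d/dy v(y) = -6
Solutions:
 v(y) = C1 + 5*y^4/28 - 2*y^3/27 + y^2/7 + 6*y - 7*sin(2*y/7)/10
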